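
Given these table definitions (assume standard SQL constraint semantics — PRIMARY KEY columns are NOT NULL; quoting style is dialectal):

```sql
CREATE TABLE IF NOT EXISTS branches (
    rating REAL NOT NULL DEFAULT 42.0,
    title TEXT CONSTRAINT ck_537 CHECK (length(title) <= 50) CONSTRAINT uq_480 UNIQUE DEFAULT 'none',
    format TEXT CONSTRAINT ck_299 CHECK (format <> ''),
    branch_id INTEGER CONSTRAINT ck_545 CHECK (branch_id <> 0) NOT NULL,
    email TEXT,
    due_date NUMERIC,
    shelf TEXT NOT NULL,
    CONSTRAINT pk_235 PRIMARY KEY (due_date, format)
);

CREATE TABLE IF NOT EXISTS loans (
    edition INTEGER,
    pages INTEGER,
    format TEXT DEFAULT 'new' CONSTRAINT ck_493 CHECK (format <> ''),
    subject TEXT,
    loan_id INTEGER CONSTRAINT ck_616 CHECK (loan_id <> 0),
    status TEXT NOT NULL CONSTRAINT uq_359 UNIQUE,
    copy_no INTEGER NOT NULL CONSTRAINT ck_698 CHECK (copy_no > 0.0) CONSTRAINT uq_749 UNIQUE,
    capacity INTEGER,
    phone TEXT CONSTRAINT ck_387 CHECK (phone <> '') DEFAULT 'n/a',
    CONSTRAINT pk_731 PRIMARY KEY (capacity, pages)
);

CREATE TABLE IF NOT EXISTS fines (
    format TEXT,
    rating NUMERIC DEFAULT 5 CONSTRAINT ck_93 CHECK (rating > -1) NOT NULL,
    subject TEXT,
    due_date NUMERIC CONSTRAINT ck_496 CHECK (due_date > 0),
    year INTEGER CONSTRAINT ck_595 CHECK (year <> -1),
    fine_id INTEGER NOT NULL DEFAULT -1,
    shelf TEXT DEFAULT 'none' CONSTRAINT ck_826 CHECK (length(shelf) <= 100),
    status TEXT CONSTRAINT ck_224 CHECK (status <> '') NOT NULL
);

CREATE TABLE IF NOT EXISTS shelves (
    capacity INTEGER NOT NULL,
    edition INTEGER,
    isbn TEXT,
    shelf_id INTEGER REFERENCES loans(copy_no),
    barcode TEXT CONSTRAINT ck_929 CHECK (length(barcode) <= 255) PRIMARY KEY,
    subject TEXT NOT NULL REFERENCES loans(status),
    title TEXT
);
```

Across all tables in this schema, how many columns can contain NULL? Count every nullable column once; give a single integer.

branches: 2 nullable (title, email — PK (due_date, format) and explicit NOT NULL columns excluded).
loans: 5 nullable (edition, format, subject, loan_id, phone — PK (capacity, pages) and explicit NOT NULL columns excluded).
fines: 5 nullable (format, subject, due_date, year, shelf — PK none and explicit NOT NULL columns excluded).
shelves: 4 nullable (edition, isbn, shelf_id, title — PK (barcode) and explicit NOT NULL columns excluded).
Total: 2 + 5 + 5 + 4 = 16.

16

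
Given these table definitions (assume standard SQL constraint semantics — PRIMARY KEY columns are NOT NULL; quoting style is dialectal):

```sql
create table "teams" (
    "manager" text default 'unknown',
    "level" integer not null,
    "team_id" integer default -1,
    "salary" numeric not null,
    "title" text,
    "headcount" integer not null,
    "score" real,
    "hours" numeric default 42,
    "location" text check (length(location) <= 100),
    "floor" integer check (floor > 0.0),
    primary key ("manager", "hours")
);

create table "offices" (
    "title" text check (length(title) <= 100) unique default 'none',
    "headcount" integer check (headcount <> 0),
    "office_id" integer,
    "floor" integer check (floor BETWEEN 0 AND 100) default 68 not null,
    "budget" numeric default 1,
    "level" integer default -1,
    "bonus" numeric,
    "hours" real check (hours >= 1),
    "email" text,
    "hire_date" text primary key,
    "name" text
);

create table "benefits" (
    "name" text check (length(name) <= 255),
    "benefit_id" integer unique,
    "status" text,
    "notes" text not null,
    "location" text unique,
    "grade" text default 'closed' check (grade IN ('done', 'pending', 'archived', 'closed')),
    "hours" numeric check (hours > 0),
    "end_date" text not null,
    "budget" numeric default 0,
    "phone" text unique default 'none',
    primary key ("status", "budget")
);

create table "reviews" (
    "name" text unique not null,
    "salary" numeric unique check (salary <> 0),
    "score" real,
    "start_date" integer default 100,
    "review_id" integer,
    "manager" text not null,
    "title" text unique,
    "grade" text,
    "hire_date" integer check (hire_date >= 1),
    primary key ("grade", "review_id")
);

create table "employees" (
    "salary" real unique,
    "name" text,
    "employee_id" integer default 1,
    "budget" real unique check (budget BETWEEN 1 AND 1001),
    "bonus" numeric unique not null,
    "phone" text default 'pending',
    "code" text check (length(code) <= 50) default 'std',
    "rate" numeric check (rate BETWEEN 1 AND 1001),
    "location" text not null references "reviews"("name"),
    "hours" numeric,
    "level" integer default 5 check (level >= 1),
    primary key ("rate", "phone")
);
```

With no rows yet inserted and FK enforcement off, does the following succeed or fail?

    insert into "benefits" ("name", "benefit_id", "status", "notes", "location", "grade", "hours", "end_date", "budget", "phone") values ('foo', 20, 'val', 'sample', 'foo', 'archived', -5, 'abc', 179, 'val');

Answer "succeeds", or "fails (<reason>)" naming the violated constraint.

fails (CHECK on hours)

The value -5 for hours violates CHECK (hours > 0).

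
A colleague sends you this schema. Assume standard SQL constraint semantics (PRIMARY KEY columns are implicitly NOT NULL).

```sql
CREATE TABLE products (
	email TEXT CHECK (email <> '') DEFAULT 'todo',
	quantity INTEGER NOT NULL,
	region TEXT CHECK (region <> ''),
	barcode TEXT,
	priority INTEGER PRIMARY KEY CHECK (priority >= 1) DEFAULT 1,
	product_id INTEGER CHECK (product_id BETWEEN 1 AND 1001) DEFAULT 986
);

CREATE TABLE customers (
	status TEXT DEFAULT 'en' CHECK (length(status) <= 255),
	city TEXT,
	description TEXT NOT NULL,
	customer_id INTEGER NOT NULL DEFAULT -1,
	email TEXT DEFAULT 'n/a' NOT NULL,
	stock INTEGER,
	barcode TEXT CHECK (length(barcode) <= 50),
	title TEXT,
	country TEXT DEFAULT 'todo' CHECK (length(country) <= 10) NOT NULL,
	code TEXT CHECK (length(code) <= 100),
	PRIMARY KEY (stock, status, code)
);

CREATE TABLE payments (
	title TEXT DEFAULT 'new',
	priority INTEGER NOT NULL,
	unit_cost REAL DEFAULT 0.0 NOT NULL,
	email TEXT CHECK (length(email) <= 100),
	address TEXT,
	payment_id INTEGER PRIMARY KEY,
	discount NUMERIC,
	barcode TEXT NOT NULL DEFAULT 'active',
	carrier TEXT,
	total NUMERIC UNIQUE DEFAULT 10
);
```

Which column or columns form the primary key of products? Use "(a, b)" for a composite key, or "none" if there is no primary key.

priority is declared PRIMARY KEY inline on the column.

priority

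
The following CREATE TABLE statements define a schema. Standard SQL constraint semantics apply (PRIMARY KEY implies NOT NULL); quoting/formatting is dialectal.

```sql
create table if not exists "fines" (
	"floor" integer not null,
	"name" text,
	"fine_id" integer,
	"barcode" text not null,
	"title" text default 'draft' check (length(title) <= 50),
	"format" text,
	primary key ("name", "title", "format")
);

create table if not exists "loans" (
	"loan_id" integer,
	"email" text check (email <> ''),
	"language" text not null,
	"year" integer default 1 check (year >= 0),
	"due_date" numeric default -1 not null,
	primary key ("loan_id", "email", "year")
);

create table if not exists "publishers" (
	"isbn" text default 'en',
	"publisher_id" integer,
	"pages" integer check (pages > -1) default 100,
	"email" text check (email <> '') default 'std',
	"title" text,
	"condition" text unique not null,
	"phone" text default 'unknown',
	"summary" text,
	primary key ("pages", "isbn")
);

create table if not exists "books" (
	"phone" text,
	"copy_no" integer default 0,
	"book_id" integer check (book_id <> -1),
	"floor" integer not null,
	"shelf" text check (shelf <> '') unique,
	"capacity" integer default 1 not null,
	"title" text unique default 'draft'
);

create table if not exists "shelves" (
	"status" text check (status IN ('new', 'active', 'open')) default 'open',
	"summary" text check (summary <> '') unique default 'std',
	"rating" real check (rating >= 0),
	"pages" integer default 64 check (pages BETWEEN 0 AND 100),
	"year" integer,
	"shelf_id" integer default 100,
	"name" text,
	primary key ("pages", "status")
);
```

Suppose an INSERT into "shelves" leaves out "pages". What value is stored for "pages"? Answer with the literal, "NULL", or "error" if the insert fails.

pages has an explicit DEFAULT 64.
When the column is omitted from an INSERT, that default is used.

64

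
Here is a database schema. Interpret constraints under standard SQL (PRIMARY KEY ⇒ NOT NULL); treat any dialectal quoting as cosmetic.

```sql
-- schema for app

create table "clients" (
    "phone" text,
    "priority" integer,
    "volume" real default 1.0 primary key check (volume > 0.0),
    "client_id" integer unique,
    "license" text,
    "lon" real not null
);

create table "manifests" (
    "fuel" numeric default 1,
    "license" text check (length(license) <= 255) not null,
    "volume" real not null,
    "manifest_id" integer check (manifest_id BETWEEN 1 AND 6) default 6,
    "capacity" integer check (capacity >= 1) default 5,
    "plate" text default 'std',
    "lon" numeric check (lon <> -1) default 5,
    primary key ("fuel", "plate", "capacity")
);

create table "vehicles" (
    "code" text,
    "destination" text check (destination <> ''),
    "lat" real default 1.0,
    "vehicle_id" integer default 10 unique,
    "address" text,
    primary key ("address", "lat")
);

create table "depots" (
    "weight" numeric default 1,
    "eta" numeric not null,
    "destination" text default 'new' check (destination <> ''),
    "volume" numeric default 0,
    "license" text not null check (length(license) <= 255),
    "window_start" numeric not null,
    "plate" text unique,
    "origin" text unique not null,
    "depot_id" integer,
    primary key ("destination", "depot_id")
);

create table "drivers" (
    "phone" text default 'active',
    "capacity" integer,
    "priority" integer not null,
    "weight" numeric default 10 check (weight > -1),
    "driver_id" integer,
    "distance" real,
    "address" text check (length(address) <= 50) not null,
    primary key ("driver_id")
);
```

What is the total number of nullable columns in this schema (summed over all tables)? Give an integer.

clients: 4 nullable (phone, priority, client_id, license — PK (volume) and explicit NOT NULL columns excluded).
manifests: 2 nullable (manifest_id, lon — PK (fuel, plate, capacity) and explicit NOT NULL columns excluded).
vehicles: 3 nullable (code, destination, vehicle_id — PK (address, lat) and explicit NOT NULL columns excluded).
depots: 3 nullable (weight, volume, plate — PK (destination, depot_id) and explicit NOT NULL columns excluded).
drivers: 4 nullable (phone, capacity, weight, distance — PK (driver_id) and explicit NOT NULL columns excluded).
Total: 4 + 2 + 3 + 3 + 4 = 16.

16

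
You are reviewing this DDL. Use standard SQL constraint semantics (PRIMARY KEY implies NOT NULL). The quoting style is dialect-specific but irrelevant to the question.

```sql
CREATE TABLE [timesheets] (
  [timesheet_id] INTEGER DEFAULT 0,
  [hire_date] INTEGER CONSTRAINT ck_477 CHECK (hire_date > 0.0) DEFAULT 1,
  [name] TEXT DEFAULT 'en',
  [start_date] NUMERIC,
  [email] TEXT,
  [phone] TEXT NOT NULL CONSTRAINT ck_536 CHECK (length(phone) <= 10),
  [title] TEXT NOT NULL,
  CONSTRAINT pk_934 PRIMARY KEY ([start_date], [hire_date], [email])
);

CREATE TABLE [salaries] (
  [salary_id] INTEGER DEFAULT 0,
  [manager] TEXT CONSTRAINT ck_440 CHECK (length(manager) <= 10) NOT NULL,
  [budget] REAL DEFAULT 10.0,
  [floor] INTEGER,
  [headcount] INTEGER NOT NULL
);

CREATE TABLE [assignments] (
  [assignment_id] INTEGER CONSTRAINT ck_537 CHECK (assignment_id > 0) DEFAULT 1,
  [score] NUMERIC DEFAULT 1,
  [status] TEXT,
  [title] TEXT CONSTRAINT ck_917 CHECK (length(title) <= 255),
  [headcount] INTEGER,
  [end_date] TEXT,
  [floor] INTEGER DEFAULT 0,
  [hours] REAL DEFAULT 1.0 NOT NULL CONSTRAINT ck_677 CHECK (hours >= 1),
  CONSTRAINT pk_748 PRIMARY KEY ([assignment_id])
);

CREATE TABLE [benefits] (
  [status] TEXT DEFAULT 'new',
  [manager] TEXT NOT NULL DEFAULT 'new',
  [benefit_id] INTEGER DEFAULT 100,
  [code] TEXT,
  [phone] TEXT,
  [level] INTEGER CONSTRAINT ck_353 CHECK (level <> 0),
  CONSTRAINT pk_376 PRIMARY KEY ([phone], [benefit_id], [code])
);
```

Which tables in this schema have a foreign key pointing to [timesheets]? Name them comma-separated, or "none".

none

No REFERENCES clause anywhere in the schema names timesheets.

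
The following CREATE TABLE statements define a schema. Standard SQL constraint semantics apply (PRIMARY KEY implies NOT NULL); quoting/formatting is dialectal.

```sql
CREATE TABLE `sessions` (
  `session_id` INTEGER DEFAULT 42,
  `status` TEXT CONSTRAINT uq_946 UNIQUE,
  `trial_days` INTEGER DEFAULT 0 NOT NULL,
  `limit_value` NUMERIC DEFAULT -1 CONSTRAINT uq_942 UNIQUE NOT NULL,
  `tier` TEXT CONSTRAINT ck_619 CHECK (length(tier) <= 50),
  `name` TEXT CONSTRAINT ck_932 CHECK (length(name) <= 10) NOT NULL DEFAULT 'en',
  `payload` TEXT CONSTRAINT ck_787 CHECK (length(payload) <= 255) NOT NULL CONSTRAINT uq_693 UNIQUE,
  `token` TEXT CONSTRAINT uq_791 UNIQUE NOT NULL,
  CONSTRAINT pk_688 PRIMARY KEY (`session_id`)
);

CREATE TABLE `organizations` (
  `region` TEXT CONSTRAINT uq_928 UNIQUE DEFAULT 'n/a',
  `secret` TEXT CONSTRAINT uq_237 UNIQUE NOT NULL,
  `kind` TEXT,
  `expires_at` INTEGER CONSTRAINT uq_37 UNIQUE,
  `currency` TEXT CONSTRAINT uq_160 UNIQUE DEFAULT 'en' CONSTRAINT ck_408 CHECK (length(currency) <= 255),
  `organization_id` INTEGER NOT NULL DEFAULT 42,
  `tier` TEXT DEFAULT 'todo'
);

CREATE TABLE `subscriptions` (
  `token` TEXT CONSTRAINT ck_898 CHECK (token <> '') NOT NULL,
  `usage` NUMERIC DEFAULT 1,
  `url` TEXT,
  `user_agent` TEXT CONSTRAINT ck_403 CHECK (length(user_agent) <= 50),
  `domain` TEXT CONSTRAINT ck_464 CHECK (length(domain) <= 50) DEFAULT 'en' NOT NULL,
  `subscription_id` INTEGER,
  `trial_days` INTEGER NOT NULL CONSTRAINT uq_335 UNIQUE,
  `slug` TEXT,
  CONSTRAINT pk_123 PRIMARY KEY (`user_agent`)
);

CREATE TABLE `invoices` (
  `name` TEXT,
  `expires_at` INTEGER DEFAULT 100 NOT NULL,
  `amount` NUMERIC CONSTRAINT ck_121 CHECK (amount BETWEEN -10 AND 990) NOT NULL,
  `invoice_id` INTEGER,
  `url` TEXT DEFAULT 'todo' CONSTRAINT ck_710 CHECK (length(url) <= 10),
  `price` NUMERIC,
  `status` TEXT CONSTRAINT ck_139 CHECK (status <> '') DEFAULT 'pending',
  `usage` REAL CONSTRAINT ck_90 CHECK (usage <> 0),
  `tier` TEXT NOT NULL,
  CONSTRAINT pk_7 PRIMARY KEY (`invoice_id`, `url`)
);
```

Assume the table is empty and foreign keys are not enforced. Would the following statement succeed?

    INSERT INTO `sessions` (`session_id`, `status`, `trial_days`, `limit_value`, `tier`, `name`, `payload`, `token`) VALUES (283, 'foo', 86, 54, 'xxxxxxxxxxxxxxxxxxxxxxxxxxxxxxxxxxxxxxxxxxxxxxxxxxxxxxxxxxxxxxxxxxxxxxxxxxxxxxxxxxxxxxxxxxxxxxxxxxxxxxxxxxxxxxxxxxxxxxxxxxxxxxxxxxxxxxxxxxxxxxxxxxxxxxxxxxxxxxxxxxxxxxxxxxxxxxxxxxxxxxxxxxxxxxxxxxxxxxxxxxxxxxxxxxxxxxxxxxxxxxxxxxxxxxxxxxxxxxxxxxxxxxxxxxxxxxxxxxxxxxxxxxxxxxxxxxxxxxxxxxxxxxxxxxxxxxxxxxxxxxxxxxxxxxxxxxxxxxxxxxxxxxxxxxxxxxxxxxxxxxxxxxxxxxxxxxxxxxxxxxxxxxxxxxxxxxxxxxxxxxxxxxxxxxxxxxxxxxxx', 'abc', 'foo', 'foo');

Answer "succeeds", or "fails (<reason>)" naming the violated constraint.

fails (CHECK on tier)

The value 'xxxxxxxxxxxxxxxxxxxxxxxxxxxxxxxxxxxxxxxxxxxxxxxxxxxxxxxxxxxxxxxxxxxxxxxxxxxxxxxxxxxxxxxxxxxxxxxxxxxxxxxxxxxxxxxxxxxxxxxxxxxxxxxxxxxxxxxxxxxxxxxxxxxxxxxxxxxxxxxxxxxxxxxxxxxxxxxxxxxxxxxxxxxxxxxxxxxxxxxxxxxxxxxxxxxxxxxxxxxxxxxxxxxxxxxxxxxxxxxxxxxxxxxxxxxxxxxxxxxxxxxxxxxxxxxxxxxxxxxxxxxxxxxxxxxxxxxxxxxxxxxxxxxxxxxxxxxxxxxxxxxxxxxxxxxxxxxxxxxxxxxxxxxxxxxxxxxxxxxxxxxxxxxxxxxxxxxxxxxxxxxxxxxxxxxxxxxxxxxx' for tier violates CHECK (length(tier) <= 50).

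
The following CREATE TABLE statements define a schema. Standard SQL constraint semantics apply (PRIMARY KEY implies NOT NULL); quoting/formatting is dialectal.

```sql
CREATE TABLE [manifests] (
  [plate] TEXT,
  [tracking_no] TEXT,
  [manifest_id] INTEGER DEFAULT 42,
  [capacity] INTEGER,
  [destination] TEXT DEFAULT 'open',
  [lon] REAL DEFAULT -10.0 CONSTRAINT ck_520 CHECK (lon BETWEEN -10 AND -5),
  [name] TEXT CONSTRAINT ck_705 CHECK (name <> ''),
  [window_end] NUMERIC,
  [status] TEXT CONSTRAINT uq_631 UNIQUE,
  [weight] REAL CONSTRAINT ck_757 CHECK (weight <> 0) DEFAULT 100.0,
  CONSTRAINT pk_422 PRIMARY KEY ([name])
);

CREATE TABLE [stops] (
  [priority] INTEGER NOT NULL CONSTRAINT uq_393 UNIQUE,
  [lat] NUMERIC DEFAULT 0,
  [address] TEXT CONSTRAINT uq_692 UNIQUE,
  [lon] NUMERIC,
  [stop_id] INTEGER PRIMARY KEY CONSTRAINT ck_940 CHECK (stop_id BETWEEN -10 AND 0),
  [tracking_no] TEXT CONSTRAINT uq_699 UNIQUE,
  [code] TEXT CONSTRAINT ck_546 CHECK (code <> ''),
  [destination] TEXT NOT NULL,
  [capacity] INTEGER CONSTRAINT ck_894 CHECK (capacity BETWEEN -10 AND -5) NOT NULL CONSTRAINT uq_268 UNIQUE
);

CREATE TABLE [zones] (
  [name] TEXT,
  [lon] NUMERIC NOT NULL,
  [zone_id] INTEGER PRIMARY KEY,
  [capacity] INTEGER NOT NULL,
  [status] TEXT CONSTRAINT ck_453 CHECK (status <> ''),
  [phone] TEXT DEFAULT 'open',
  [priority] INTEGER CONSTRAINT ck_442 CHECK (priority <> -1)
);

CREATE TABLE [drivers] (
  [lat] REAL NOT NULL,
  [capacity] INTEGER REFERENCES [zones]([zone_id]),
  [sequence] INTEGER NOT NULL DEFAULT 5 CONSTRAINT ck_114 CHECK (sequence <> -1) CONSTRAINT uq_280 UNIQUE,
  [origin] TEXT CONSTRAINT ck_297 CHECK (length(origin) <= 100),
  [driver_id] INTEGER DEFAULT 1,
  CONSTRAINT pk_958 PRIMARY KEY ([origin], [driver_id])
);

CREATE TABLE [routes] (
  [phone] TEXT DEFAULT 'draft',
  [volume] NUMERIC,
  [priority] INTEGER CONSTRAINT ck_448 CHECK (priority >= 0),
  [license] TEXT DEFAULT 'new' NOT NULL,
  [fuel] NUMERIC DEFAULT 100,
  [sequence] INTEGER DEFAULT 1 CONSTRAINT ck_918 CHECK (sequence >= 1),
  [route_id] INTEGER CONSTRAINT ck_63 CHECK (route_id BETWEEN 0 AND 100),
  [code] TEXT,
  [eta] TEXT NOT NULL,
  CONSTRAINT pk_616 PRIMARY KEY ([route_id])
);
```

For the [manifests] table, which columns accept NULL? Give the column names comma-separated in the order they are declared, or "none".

- plate: no NOT NULL constraint applies → nullable.
- tracking_no: no NOT NULL constraint applies → nullable.
- manifest_id: DEFAULT only fills an omitted column; an explicit NULL is still allowed → nullable.
- capacity: no NOT NULL constraint applies → nullable.
- destination: DEFAULT only fills an omitted column; an explicit NULL is still allowed → nullable.
- lon: CHECK does not forbid NULL (a CHECK constraint passes when its expression is NULL) → nullable.
- name: part of the PRIMARY KEY, which implies NOT NULL → not nullable.
- window_end: no NOT NULL constraint applies → nullable.
- status: UNIQUE does not imply NOT NULL → nullable.
- weight: CHECK does not forbid NULL (a CHECK constraint passes when its expression is NULL) → nullable.

plate, tracking_no, manifest_id, capacity, destination, lon, window_end, status, weight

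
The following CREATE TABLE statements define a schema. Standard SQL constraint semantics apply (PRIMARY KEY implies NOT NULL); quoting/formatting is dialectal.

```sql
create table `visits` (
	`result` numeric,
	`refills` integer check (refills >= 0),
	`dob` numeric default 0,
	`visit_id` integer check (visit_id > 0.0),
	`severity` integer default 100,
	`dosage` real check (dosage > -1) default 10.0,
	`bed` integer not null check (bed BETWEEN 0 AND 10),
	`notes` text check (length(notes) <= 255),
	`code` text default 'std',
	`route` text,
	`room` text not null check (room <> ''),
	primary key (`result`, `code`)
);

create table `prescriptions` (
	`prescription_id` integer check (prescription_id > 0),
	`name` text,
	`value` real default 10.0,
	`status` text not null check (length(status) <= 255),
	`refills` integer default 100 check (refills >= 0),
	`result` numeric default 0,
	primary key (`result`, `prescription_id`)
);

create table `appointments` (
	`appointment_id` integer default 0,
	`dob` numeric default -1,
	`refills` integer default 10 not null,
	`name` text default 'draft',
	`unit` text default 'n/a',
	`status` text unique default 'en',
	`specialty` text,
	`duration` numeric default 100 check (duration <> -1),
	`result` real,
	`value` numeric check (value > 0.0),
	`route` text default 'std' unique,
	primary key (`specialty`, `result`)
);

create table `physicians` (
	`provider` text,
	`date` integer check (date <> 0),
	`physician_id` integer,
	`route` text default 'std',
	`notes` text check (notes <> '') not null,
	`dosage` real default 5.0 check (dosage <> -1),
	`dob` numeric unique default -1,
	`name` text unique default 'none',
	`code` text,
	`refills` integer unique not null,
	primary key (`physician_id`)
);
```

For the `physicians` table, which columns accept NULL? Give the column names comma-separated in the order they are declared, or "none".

provider, date, route, dosage, dob, name, code

- provider: no NOT NULL constraint applies → nullable.
- date: CHECK does not forbid NULL (a CHECK constraint passes when its expression is NULL) → nullable.
- physician_id: part of the PRIMARY KEY, which implies NOT NULL → not nullable.
- route: DEFAULT only fills an omitted column; an explicit NULL is still allowed → nullable.
- notes: declared NOT NULL → not nullable.
- dosage: CHECK does not forbid NULL (a CHECK constraint passes when its expression is NULL) → nullable.
- dob: UNIQUE does not imply NOT NULL → nullable.
- name: UNIQUE does not imply NOT NULL → nullable.
- code: no NOT NULL constraint applies → nullable.
- refills: declared NOT NULL → not nullable.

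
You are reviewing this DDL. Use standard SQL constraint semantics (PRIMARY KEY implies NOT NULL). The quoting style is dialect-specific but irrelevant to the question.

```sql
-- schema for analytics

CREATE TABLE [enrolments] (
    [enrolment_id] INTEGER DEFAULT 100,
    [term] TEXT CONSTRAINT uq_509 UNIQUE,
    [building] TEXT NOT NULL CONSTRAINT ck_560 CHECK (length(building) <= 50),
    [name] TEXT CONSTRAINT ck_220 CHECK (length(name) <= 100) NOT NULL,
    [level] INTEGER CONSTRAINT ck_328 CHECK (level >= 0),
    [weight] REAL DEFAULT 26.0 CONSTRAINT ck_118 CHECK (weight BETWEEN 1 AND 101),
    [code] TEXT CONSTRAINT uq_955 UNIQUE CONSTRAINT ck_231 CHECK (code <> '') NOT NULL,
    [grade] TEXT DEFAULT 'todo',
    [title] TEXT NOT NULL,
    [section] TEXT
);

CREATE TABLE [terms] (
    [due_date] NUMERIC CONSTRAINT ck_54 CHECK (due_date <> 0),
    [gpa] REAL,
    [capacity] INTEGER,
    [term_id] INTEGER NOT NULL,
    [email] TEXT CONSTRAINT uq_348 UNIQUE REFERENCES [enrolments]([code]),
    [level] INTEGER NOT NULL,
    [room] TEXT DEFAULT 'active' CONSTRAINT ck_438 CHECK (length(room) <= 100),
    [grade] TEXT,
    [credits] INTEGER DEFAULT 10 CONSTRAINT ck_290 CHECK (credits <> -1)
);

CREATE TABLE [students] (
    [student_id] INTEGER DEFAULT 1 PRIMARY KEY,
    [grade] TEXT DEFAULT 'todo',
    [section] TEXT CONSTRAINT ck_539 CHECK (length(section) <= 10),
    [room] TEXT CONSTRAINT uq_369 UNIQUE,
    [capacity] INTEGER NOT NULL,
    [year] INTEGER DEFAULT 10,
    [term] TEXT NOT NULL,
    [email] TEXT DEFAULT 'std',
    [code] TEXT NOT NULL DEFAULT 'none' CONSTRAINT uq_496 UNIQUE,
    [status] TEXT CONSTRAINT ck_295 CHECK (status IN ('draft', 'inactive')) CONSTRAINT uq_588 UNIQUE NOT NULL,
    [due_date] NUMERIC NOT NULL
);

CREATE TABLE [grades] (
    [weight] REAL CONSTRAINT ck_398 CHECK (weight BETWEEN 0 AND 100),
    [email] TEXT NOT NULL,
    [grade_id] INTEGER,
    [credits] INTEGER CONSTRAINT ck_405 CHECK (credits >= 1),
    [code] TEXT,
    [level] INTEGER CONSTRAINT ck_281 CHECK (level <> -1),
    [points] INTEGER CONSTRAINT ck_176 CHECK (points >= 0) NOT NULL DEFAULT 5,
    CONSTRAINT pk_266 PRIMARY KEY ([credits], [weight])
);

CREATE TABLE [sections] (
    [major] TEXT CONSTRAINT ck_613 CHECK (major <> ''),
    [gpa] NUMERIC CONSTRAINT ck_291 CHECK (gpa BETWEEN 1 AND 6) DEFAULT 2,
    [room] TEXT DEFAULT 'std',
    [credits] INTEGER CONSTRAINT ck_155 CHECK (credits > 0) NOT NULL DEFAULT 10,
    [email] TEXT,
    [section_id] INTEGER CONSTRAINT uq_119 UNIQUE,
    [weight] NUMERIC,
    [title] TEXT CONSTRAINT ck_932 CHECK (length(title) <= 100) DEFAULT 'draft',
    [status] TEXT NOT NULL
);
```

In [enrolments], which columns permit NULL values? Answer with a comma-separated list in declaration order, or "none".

enrolment_id, term, level, weight, grade, section

- enrolment_id: DEFAULT only fills an omitted column; an explicit NULL is still allowed → nullable.
- term: UNIQUE does not imply NOT NULL → nullable.
- building: declared NOT NULL → not nullable.
- name: declared NOT NULL → not nullable.
- level: CHECK does not forbid NULL (a CHECK constraint passes when its expression is NULL) → nullable.
- weight: CHECK does not forbid NULL (a CHECK constraint passes when its expression is NULL) → nullable.
- code: declared NOT NULL → not nullable.
- grade: DEFAULT only fills an omitted column; an explicit NULL is still allowed → nullable.
- title: declared NOT NULL → not nullable.
- section: no NOT NULL constraint applies → nullable.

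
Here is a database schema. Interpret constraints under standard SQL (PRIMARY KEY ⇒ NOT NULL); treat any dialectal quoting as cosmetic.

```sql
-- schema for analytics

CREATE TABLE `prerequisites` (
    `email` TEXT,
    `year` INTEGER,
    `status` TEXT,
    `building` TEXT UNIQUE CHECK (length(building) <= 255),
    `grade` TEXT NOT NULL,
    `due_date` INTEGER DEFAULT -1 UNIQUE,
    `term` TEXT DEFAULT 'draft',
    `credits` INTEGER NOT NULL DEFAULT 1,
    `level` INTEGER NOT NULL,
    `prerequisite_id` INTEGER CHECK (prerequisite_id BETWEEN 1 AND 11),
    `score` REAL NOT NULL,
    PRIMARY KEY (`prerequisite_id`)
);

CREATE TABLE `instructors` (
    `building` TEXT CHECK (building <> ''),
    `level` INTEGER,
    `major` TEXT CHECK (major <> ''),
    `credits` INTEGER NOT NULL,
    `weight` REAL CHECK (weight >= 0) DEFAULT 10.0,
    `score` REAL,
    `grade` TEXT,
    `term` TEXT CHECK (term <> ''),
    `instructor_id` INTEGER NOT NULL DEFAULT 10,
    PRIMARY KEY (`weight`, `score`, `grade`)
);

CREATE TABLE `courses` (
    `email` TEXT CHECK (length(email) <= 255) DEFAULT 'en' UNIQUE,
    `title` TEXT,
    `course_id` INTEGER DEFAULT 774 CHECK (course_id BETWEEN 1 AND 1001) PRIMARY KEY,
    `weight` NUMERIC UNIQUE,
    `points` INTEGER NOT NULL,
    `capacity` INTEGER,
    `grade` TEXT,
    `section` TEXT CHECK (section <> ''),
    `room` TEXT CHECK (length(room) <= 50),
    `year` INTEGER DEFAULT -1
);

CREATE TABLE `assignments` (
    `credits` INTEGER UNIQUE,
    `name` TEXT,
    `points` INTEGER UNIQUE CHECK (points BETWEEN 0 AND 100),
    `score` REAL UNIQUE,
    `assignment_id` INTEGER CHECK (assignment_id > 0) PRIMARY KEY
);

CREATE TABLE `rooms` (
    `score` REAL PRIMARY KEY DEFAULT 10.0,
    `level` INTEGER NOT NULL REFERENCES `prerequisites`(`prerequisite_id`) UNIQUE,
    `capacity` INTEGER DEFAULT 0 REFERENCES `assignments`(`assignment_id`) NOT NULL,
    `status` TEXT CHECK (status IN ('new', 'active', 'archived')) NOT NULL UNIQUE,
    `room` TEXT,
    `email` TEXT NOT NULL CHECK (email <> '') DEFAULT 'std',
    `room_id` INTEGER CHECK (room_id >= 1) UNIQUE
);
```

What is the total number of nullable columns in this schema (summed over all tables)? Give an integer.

24

prerequisites: 6 nullable (email, year, status, building, due_date, term — PK (prerequisite_id) and explicit NOT NULL columns excluded).
instructors: 4 nullable (building, level, major, term — PK (weight, score, grade) and explicit NOT NULL columns excluded).
courses: 8 nullable (email, title, weight, capacity, grade, section, room, year — PK (course_id) and explicit NOT NULL columns excluded).
assignments: 4 nullable (credits, name, points, score — PK (assignment_id) and explicit NOT NULL columns excluded).
rooms: 2 nullable (room, room_id — PK (score) and explicit NOT NULL columns excluded).
Total: 6 + 4 + 8 + 4 + 2 = 24.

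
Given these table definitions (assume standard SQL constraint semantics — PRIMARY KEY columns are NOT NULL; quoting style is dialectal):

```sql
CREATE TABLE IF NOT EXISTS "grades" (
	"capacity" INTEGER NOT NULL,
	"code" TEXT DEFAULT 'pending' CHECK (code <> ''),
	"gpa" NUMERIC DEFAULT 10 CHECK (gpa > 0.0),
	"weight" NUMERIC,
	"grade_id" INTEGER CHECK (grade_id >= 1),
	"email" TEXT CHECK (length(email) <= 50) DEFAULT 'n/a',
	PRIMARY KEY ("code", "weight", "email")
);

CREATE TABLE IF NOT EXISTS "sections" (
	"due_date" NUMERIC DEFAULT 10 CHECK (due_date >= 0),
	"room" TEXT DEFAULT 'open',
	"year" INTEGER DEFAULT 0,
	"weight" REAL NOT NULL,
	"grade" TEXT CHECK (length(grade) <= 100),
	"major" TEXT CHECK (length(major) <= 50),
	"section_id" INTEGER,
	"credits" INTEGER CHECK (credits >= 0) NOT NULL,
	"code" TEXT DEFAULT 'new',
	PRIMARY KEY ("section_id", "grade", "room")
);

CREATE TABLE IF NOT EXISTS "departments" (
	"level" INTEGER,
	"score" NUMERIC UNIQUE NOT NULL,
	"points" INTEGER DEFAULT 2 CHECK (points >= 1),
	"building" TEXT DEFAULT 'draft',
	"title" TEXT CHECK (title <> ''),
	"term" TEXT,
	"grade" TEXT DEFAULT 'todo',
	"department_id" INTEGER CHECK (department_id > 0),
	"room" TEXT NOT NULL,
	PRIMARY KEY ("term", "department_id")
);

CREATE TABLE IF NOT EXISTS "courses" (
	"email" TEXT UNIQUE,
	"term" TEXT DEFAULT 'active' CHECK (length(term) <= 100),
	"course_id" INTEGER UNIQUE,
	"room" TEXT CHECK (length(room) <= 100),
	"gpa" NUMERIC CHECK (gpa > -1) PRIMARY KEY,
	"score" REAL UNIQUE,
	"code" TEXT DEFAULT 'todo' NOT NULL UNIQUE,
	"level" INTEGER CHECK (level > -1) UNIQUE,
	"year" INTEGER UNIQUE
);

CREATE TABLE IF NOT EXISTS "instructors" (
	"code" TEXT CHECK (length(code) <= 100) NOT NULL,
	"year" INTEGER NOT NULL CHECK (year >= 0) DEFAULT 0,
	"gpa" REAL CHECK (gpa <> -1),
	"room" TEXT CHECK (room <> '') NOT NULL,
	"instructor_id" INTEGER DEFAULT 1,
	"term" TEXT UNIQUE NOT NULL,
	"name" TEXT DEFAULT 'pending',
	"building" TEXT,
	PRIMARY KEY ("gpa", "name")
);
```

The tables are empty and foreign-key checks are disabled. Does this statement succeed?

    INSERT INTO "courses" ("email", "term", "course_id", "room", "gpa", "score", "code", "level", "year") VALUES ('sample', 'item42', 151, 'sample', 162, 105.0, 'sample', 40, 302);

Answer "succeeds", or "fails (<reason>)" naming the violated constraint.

NOT NULL columns: code is supplied; gpa is supplied.
CHECK constraints: 'item42' satisfies (length(term) <= 100); 'sample' satisfies (length(room) <= 100); 162 satisfies (gpa > -1); 40 satisfies (level > -1).
No constraint is violated.

succeeds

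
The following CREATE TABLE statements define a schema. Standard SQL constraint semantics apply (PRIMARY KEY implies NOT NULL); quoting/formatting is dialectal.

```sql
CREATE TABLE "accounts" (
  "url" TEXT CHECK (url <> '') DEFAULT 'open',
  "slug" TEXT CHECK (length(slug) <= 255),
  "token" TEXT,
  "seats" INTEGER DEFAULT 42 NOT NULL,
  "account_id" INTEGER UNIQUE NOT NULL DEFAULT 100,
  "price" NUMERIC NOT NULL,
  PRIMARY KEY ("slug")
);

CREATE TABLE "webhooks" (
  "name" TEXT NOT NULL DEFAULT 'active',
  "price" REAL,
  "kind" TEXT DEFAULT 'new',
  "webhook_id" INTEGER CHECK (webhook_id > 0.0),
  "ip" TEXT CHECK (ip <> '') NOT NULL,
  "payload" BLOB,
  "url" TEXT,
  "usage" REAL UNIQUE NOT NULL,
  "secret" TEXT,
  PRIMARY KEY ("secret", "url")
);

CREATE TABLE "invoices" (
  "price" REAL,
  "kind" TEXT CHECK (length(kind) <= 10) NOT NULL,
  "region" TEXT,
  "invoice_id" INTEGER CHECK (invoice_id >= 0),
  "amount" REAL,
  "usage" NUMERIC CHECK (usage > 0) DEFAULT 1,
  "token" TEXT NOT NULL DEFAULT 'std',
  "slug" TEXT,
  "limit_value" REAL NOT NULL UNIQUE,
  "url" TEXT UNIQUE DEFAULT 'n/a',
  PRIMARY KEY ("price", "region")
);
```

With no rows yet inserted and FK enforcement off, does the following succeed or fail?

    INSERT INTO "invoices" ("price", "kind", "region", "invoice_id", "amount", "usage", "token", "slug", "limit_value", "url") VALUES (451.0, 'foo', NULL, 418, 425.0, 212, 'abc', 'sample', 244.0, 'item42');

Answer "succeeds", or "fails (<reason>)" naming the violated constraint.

fails (NOT NULL on region)

region is explicitly set to NULL, but region is part of the PRIMARY KEY (implied NOT NULL).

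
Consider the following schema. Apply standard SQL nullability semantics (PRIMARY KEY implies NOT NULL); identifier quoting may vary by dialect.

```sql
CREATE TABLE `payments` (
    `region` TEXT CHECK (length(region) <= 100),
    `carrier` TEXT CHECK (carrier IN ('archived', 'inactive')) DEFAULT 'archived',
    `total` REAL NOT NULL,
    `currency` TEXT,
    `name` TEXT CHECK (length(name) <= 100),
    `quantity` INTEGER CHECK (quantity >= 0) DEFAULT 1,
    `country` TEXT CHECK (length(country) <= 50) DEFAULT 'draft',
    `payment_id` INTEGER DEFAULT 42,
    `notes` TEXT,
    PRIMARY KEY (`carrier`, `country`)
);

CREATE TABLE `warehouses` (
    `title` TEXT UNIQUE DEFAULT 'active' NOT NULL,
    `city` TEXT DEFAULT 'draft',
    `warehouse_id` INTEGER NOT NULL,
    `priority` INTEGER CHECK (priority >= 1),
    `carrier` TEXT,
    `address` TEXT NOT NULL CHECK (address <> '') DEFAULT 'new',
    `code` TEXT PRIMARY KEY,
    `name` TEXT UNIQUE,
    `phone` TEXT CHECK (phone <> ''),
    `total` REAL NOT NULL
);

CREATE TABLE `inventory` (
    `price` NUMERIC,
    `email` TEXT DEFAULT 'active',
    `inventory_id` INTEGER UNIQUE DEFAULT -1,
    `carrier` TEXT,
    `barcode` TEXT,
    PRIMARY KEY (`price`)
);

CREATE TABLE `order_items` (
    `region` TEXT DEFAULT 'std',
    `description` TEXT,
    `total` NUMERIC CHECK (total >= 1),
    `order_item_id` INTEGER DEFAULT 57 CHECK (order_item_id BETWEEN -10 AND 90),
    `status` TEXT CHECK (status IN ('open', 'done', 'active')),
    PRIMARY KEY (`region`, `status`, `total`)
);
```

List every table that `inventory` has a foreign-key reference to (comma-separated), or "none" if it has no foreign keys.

none

No column in inventory has a REFERENCES clause.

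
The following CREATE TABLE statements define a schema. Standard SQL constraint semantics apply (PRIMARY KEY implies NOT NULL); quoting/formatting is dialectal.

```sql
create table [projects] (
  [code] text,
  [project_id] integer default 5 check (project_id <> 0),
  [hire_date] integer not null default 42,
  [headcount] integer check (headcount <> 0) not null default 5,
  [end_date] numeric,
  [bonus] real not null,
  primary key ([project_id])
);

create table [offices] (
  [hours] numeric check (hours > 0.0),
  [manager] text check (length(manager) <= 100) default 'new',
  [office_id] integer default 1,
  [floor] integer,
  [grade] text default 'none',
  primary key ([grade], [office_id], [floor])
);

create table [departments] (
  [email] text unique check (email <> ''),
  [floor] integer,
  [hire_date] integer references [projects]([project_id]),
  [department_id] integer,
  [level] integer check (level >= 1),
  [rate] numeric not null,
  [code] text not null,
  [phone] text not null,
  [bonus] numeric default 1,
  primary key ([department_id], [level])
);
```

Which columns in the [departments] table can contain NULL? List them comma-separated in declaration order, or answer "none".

email, floor, hire_date, bonus

- email: CHECK does not forbid NULL (a CHECK constraint passes when its expression is NULL) → nullable.
- floor: no NOT NULL constraint applies → nullable.
- hire_date: a foreign key column may be NULL unless separately constrained → nullable.
- department_id: part of the PRIMARY KEY, which implies NOT NULL → not nullable.
- level: part of the PRIMARY KEY, which implies NOT NULL → not nullable.
- rate: declared NOT NULL → not nullable.
- code: declared NOT NULL → not nullable.
- phone: declared NOT NULL → not nullable.
- bonus: DEFAULT only fills an omitted column; an explicit NULL is still allowed → nullable.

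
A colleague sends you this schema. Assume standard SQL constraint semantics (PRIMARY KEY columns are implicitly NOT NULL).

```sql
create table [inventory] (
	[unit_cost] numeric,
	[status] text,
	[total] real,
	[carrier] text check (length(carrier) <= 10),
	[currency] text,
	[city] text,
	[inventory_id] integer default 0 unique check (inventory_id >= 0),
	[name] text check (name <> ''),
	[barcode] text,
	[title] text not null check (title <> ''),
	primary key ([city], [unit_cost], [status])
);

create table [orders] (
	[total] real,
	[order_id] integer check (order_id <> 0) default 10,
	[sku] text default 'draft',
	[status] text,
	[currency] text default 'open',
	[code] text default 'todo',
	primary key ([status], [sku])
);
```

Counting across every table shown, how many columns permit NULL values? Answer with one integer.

inventory: 6 nullable (total, carrier, currency, inventory_id, name, barcode — PK (city, unit_cost, status) and explicit NOT NULL columns excluded).
orders: 4 nullable (total, order_id, currency, code — PK (status, sku) and explicit NOT NULL columns excluded).
Total: 6 + 4 = 10.

10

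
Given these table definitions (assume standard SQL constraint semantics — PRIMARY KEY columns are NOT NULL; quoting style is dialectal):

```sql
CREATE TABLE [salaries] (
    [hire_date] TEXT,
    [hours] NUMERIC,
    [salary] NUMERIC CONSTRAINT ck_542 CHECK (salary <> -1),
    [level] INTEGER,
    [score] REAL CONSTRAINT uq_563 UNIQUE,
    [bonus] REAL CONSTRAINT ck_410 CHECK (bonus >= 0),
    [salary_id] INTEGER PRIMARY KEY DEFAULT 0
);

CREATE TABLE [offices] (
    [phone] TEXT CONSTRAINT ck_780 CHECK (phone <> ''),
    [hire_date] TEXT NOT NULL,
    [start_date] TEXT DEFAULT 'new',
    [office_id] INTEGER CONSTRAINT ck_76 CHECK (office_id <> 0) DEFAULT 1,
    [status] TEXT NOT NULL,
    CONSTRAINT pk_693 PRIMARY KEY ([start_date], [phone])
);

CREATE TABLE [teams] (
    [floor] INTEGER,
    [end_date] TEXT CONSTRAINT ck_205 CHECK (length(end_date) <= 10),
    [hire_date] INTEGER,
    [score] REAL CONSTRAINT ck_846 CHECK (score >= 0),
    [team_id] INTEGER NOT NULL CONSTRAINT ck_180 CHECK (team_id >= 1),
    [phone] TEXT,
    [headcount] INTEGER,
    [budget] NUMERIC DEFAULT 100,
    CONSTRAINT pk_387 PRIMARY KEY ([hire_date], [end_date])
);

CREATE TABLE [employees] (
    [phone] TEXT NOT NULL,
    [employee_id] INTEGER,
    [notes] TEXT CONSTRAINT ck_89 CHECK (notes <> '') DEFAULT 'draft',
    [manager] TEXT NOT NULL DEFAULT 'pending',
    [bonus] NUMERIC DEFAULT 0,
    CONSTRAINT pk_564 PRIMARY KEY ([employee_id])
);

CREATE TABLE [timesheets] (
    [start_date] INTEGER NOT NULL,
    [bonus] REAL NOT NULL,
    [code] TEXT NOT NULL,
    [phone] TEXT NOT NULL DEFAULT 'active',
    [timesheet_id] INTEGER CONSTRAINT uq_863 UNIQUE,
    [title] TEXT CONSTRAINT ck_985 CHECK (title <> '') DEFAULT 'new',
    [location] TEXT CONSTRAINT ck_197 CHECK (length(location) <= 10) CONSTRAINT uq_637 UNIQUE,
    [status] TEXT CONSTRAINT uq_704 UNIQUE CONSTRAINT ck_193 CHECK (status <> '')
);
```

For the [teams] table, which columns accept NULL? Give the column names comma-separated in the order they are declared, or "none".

- floor: no NOT NULL constraint applies → nullable.
- end_date: part of the PRIMARY KEY, which implies NOT NULL → not nullable.
- hire_date: part of the PRIMARY KEY, which implies NOT NULL → not nullable.
- score: CHECK does not forbid NULL (a CHECK constraint passes when its expression is NULL) → nullable.
- team_id: declared NOT NULL → not nullable.
- phone: no NOT NULL constraint applies → nullable.
- headcount: no NOT NULL constraint applies → nullable.
- budget: DEFAULT only fills an omitted column; an explicit NULL is still allowed → nullable.

floor, score, phone, headcount, budget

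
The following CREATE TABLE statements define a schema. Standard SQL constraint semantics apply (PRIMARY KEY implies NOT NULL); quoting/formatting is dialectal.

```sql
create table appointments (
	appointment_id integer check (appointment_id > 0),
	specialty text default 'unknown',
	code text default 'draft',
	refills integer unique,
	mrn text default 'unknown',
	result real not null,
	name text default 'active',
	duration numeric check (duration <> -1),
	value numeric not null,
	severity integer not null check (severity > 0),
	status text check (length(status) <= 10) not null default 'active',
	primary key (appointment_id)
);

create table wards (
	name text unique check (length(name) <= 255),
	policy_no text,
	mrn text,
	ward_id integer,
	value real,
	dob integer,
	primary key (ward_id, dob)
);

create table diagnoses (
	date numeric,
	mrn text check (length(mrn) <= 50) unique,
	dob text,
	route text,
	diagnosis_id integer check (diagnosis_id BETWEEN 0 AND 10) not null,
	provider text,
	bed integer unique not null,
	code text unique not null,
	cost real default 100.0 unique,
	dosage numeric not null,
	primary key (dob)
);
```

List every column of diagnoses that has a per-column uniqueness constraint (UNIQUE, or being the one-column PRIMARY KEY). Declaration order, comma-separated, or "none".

mrn, dob, bed, code, cost

- date: no UNIQUE or single-column PK constraint.
- mrn: declared UNIQUE → unique.
- dob: single-column PRIMARY KEY → unique.
- route: no UNIQUE or single-column PK constraint.
- diagnosis_id: no UNIQUE or single-column PK constraint.
- provider: no UNIQUE or single-column PK constraint.
- bed: declared UNIQUE → unique.
- code: declared UNIQUE → unique.
- cost: declared UNIQUE → unique.
- dosage: no UNIQUE or single-column PK constraint.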